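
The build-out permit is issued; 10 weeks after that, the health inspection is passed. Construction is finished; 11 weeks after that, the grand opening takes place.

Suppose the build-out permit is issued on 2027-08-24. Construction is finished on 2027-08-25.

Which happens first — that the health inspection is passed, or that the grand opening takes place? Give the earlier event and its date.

The build-out permit is issued: Aug 24, 2027.
The health inspection is passed: Aug 24, 2027 + 10 weeks = Nov 2, 2027.
Construction is finished: Aug 25, 2027.
The grand opening takes place: Aug 25, 2027 + 11 weeks = Nov 10, 2027.
Comparing: the health inspection is passed on Nov 2, 2027 vs the grand opening takes place on Nov 10, 2027. Earlier: the health inspection is passed.

The health inspection is passed — 2027-11-02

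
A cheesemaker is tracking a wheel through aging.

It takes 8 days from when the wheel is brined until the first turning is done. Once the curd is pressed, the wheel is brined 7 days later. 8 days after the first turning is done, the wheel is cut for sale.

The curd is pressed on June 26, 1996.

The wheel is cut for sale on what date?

The curd is pressed: Jun 26, 1996.
The wheel is brined: Jun 26, 1996 + 7 days = Jul 3, 1996.
The first turning is done: Jul 3, 1996 + 8 days = Jul 11, 1996.
The wheel is cut for sale: Jul 11, 1996 + 8 days = Jul 19, 1996.

July 19, 1996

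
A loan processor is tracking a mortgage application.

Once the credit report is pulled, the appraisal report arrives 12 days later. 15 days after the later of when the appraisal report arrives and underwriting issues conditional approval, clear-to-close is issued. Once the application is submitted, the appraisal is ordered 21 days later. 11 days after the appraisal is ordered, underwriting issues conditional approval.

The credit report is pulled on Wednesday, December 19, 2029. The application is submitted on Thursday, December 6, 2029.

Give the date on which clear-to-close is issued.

The credit report is pulled: Dec 19, 2029.
The appraisal report arrives: Dec 19, 2029 + 12 days = Dec 31, 2029.
The application is submitted: Dec 6, 2029.
The appraisal is ordered: Dec 6, 2029 + 21 days = Dec 27, 2029.
Underwriting issues conditional approval: Dec 27, 2029 + 11 days = Jan 7, 2030.
Both prerequisites met — the appraisal report arrives (Dec 31, 2029), underwriting issues conditional approval (Jan 7, 2030); the later is Jan 7, 2030.
Clear-to-close is issued: Jan 7, 2030 + 15 days = Jan 22, 2030.

Tuesday, January 22, 2030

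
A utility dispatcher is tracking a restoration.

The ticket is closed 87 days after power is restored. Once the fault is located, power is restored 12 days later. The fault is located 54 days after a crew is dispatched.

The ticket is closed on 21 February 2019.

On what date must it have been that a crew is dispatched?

21 September 2018

The ticket is closed: Feb 21, 2019.
Power is restored: Feb 21, 2019 − 87 days = Nov 26, 2018.
The fault is located: Nov 26, 2018 − 12 days = Nov 14, 2018.
A crew is dispatched: Nov 14, 2018 − 54 days = Sep 21, 2018.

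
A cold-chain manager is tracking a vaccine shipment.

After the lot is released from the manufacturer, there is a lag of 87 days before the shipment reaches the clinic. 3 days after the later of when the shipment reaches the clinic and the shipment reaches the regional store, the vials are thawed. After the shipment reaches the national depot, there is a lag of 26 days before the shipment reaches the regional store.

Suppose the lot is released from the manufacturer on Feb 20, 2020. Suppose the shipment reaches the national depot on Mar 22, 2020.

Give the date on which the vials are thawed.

May 20, 2020

The lot is released from the manufacturer: Feb 20, 2020.
The shipment reaches the clinic: Feb 20, 2020 + 87 days = May 17, 2020.
The shipment reaches the national depot: Mar 22, 2020.
The shipment reaches the regional store: Mar 22, 2020 + 26 days = Apr 17, 2020.
Both prerequisites met — the shipment reaches the clinic (May 17, 2020), the shipment reaches the regional store (Apr 17, 2020); the later is May 17, 2020.
The vials are thawed: May 17, 2020 + 3 days = May 20, 2020.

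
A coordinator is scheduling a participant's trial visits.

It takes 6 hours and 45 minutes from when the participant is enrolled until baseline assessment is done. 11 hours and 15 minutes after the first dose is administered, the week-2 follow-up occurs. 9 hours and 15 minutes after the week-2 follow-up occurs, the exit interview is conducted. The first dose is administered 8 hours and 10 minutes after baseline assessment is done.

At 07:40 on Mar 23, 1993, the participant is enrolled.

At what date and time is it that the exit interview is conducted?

19:05 on Mar 24, 1993

The participant is enrolled: 07:40 Mar 23, 1993.
Baseline assessment is done: 07:40 Mar 23, 1993 + 6h45m = 14:25 Mar 23, 1993.
The first dose is administered: 14:25 Mar 23, 1993 + 8h10m = 22:35 Mar 23, 1993.
The week-2 follow-up occurs: 22:35 Mar 23, 1993 + 11h15m = 09:50 Mar 24, 1993.
The exit interview is conducted: 09:50 Mar 24, 1993 + 9h15m = 19:05 Mar 24, 1993.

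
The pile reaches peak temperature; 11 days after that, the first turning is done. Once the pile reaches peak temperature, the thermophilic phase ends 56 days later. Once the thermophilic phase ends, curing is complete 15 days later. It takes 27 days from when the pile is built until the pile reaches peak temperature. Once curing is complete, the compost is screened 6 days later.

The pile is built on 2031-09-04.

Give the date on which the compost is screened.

2031-12-17

The pile is built: Sep 4, 2031.
The pile reaches peak temperature: Sep 4, 2031 + 27 days = Oct 1, 2031.
The thermophilic phase ends: Oct 1, 2031 + 56 days = Nov 26, 2031.
Curing is complete: Nov 26, 2031 + 15 days = Dec 11, 2031.
The compost is screened: Dec 11, 2031 + 6 days = Dec 17, 2031.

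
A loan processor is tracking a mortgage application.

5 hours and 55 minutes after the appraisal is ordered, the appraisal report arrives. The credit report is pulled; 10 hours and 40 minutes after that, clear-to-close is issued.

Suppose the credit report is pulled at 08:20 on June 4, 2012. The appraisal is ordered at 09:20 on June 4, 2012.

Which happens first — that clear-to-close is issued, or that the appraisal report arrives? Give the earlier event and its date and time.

The credit report is pulled: 08:20 Jun 4, 2012.
Clear-to-close is issued: 08:20 Jun 4, 2012 + 10h40m = 19:00 Jun 4, 2012.
The appraisal is ordered: 09:20 Jun 4, 2012.
The appraisal report arrives: 09:20 Jun 4, 2012 + 5h55m = 15:15 Jun 4, 2012.
Comparing: clear-to-close is issued at 19:00 Jun 4, 2012 vs the appraisal report arrives at 15:15 Jun 4, 2012. Earlier: the appraisal report arrives.

The appraisal report arrives — 15:15 on June 4, 2012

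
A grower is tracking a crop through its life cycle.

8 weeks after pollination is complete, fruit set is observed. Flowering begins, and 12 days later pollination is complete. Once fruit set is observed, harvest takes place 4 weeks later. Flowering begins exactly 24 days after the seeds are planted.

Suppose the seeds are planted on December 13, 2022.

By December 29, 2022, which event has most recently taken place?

The seeds are planted: Dec 13, 2022.
Flowering begins: Dec 13, 2022 + 24 days = Jan 6, 2023.
Pollination is complete: Jan 6, 2023 + 12 days = Jan 18, 2023.
Fruit set is observed: Jan 18, 2023 + 8 weeks = Mar 15, 2023.
Harvest takes place: Mar 15, 2023 + 4 weeks = Apr 12, 2023.
Dec 29, 2022 falls between when the seeds are planted (Dec 13, 2022) and when flowering begins (Jan 6, 2023).

The seeds are planted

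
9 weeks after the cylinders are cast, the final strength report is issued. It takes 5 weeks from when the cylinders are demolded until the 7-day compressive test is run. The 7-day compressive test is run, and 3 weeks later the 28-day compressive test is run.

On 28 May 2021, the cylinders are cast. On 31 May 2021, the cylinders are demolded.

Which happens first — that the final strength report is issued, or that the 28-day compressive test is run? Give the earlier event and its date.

The 28-day compressive test is run — 26 July 2021

The cylinders are cast: May 28, 2021.
The final strength report is issued: May 28, 2021 + 9 weeks = Jul 30, 2021.
The cylinders are demolded: May 31, 2021.
The 7-day compressive test is run: May 31, 2021 + 5 weeks = Jul 5, 2021.
The 28-day compressive test is run: Jul 5, 2021 + 3 weeks = Jul 26, 2021.
Comparing: the final strength report is issued on Jul 30, 2021 vs the 28-day compressive test is run on Jul 26, 2021. Earlier: the 28-day compressive test is run.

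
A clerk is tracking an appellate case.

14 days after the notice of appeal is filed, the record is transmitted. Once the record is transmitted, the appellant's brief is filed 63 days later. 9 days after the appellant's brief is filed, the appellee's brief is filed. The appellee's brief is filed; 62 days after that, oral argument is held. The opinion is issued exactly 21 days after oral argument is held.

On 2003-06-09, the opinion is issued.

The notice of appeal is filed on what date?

The opinion is issued: Jun 9, 2003.
Oral argument is held: Jun 9, 2003 − 21 days = May 19, 2003.
The appellee's brief is filed: May 19, 2003 − 62 days = Mar 18, 2003.
The appellant's brief is filed: Mar 18, 2003 − 9 days = Mar 9, 2003.
The record is transmitted: Mar 9, 2003 − 63 days = Jan 5, 2003.
The notice of appeal is filed: Jan 5, 2003 − 14 days = Dec 22, 2002.

2002-12-22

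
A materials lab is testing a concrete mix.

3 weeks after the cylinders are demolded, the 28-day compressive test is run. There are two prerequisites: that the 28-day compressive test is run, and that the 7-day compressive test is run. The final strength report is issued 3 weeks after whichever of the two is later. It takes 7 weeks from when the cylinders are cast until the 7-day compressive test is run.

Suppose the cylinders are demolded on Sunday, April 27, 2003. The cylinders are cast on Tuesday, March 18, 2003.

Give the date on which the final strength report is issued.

Sunday, June 8, 2003

The cylinders are demolded: Apr 27, 2003.
The 28-day compressive test is run: Apr 27, 2003 + 3 weeks = May 18, 2003.
The cylinders are cast: Mar 18, 2003.
The 7-day compressive test is run: Mar 18, 2003 + 7 weeks = May 6, 2003.
Both prerequisites met — the 28-day compressive test is run (May 18, 2003), the 7-day compressive test is run (May 6, 2003); the later is May 18, 2003.
The final strength report is issued: May 18, 2003 + 3 weeks = Jun 8, 2003.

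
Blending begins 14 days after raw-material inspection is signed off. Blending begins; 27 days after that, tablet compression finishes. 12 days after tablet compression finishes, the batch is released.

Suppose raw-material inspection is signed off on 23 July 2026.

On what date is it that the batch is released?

14 September 2026

Raw-material inspection is signed off: Jul 23, 2026.
Blending begins: Jul 23, 2026 + 14 days = Aug 6, 2026.
Tablet compression finishes: Aug 6, 2026 + 27 days = Sep 2, 2026.
The batch is released: Sep 2, 2026 + 12 days = Sep 14, 2026.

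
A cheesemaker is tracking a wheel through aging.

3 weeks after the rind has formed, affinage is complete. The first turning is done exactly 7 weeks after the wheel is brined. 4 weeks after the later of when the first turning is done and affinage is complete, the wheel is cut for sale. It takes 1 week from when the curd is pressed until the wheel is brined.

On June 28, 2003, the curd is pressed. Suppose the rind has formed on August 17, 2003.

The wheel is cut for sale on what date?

October 5, 2003

The curd is pressed: Jun 28, 2003.
The wheel is brined: Jun 28, 2003 + 1 week = Jul 5, 2003.
The first turning is done: Jul 5, 2003 + 7 weeks = Aug 23, 2003.
The rind has formed: Aug 17, 2003.
Affinage is complete: Aug 17, 2003 + 3 weeks = Sep 7, 2003.
Both prerequisites met — the first turning is done (Aug 23, 2003), affinage is complete (Sep 7, 2003); the later is Sep 7, 2003.
The wheel is cut for sale: Sep 7, 2003 + 4 weeks = Oct 5, 2003.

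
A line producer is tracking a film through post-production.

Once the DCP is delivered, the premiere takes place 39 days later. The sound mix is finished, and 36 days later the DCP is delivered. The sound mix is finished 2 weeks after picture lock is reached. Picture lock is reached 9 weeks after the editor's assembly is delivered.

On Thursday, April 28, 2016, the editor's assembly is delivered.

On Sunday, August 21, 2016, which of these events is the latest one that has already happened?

The DCP is delivered

The editor's assembly is delivered: Apr 28, 2016.
Picture lock is reached: Apr 28, 2016 + 9 weeks = Jun 30, 2016.
The sound mix is finished: Jun 30, 2016 + 2 weeks = Jul 14, 2016.
The DCP is delivered: Jul 14, 2016 + 36 days = Aug 19, 2016.
The premiere takes place: Aug 19, 2016 + 39 days = Sep 27, 2016.
Aug 21, 2016 falls between when the DCP is delivered (Aug 19, 2016) and when the premiere takes place (Sep 27, 2016).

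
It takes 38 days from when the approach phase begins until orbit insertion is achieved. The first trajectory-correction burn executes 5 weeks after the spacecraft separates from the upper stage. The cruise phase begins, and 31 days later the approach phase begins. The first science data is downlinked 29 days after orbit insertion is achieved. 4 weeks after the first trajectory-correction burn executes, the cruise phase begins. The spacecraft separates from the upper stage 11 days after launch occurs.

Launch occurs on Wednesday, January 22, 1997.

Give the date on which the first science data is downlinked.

Launch occurs: Jan 22, 1997.
The spacecraft separates from the upper stage: Jan 22, 1997 + 11 days = Feb 2, 1997.
The first trajectory-correction burn executes: Feb 2, 1997 + 5 weeks = Mar 9, 1997.
The cruise phase begins: Mar 9, 1997 + 4 weeks = Apr 6, 1997.
The approach phase begins: Apr 6, 1997 + 31 days = May 7, 1997.
Orbit insertion is achieved: May 7, 1997 + 38 days = Jun 14, 1997.
The first science data is downlinked: Jun 14, 1997 + 29 days = Jul 13, 1997.

Sunday, July 13, 1997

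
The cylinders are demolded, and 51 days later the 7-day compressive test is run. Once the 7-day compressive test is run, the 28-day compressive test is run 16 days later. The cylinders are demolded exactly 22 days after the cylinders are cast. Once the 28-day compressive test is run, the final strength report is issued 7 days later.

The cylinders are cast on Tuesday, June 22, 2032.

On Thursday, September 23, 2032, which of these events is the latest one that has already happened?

The 28-day compressive test is run

The cylinders are cast: Jun 22, 2032.
The cylinders are demolded: Jun 22, 2032 + 22 days = Jul 14, 2032.
The 7-day compressive test is run: Jul 14, 2032 + 51 days = Sep 3, 2032.
The 28-day compressive test is run: Sep 3, 2032 + 16 days = Sep 19, 2032.
The final strength report is issued: Sep 19, 2032 + 7 days = Sep 26, 2032.
Sep 23, 2032 falls between when the 28-day compressive test is run (Sep 19, 2032) and when the final strength report is issued (Sep 26, 2032).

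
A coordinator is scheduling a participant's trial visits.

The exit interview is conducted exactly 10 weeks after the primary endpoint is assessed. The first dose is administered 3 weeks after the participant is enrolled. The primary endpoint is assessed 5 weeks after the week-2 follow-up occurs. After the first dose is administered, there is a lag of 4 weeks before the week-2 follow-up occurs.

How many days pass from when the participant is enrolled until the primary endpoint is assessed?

84 days

Causal path: the participant is enrolled → the first dose is administered → the week-2 follow-up occurs → the primary endpoint is assessed.
Total delay along the path: 3 + 4 + 5 weeks = 12 weeks = 84 days.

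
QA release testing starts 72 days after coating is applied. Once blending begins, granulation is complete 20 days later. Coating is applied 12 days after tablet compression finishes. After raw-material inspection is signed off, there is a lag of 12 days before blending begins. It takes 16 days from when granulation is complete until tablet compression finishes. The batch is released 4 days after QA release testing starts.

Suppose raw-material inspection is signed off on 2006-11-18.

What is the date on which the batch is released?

Raw-material inspection is signed off: Nov 18, 2006.
Blending begins: Nov 18, 2006 + 12 days = Nov 30, 2006.
Granulation is complete: Nov 30, 2006 + 20 days = Dec 20, 2006.
Tablet compression finishes: Dec 20, 2006 + 16 days = Jan 5, 2007.
Coating is applied: Jan 5, 2007 + 12 days = Jan 17, 2007.
QA release testing starts: Jan 17, 2007 + 72 days = Mar 30, 2007.
The batch is released: Mar 30, 2007 + 4 days = Apr 3, 2007.

2007-04-03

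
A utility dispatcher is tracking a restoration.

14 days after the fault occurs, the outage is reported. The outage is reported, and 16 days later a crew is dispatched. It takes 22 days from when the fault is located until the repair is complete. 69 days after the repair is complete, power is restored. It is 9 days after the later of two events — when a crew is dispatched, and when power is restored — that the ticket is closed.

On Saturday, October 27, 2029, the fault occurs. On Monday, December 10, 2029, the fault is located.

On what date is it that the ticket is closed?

The fault occurs: Oct 27, 2029.
The outage is reported: Oct 27, 2029 + 14 days = Nov 10, 2029.
A crew is dispatched: Nov 10, 2029 + 16 days = Nov 26, 2029.
The fault is located: Dec 10, 2029.
The repair is complete: Dec 10, 2029 + 22 days = Jan 1, 2030.
Power is restored: Jan 1, 2030 + 69 days = Mar 11, 2030.
Both prerequisites met — a crew is dispatched (Nov 26, 2029), power is restored (Mar 11, 2030); the later is Mar 11, 2030.
The ticket is closed: Mar 11, 2030 + 9 days = Mar 20, 2030.

Wednesday, March 20, 2030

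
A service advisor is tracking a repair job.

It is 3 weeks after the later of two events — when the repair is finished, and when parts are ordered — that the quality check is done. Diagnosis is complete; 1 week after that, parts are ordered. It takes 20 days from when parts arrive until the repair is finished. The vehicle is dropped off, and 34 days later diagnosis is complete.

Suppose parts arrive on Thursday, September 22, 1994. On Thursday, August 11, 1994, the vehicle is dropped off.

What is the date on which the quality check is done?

Wednesday, November 2, 1994

Parts arrive: Sep 22, 1994.
The repair is finished: Sep 22, 1994 + 20 days = Oct 12, 1994.
The vehicle is dropped off: Aug 11, 1994.
Diagnosis is complete: Aug 11, 1994 + 34 days = Sep 14, 1994.
Parts are ordered: Sep 14, 1994 + 1 week = Sep 21, 1994.
Both prerequisites met — the repair is finished (Oct 12, 1994), parts are ordered (Sep 21, 1994); the later is Oct 12, 1994.
The quality check is done: Oct 12, 1994 + 3 weeks = Nov 2, 1994.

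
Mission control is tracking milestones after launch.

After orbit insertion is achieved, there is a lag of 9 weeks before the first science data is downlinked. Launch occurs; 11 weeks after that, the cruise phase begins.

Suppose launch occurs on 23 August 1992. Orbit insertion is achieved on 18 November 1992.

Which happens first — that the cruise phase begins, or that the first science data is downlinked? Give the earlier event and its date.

The cruise phase begins — 8 November 1992

Launch occurs: Aug 23, 1992.
The cruise phase begins: Aug 23, 1992 + 11 weeks = Nov 8, 1992.
Orbit insertion is achieved: Nov 18, 1992.
The first science data is downlinked: Nov 18, 1992 + 9 weeks = Jan 20, 1993.
Comparing: the cruise phase begins on Nov 8, 1992 vs the first science data is downlinked on Jan 20, 1993. Earlier: the cruise phase begins.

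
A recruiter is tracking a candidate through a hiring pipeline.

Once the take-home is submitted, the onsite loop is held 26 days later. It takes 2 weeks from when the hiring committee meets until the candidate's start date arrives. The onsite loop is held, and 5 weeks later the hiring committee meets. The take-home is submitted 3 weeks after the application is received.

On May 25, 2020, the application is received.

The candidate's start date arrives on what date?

August 29, 2020

The application is received: May 25, 2020.
The take-home is submitted: May 25, 2020 + 3 weeks = Jun 15, 2020.
The onsite loop is held: Jun 15, 2020 + 26 days = Jul 11, 2020.
The hiring committee meets: Jul 11, 2020 + 5 weeks = Aug 15, 2020.
The candidate's start date arrives: Aug 15, 2020 + 2 weeks = Aug 29, 2020.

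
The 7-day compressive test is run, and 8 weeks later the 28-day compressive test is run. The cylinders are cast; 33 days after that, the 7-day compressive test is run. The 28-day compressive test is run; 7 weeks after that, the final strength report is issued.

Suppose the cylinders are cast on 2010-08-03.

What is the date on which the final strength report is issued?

The cylinders are cast: Aug 3, 2010.
The 7-day compressive test is run: Aug 3, 2010 + 33 days = Sep 5, 2010.
The 28-day compressive test is run: Sep 5, 2010 + 8 weeks = Oct 31, 2010.
The final strength report is issued: Oct 31, 2010 + 7 weeks = Dec 19, 2010.

2010-12-19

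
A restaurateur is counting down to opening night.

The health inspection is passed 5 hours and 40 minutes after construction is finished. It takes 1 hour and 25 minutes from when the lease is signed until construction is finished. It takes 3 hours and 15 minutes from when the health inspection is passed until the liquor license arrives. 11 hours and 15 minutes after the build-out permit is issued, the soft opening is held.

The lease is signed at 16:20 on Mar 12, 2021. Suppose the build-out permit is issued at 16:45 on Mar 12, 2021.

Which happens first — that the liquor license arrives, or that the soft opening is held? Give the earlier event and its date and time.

The lease is signed: 16:20 Mar 12, 2021.
Construction is finished: 16:20 Mar 12, 2021 + 1h25m = 17:45 Mar 12, 2021.
The health inspection is passed: 17:45 Mar 12, 2021 + 5h40m = 23:25 Mar 12, 2021.
The liquor license arrives: 23:25 Mar 12, 2021 + 3h15m = 02:40 Mar 13, 2021.
The build-out permit is issued: 16:45 Mar 12, 2021.
The soft opening is held: 16:45 Mar 12, 2021 + 11h15m = 04:00 Mar 13, 2021.
Comparing: the liquor license arrives at 02:40 Mar 13, 2021 vs the soft opening is held at 04:00 Mar 13, 2021. Earlier: the liquor license arrives.

The liquor license arrives — 02:40 on Mar 13, 2021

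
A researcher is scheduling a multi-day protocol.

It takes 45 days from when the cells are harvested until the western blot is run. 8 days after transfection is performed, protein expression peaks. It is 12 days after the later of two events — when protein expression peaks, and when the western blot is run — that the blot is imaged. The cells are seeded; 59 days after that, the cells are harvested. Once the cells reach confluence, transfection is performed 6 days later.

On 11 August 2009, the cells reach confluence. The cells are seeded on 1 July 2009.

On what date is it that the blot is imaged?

The cells reach confluence: Aug 11, 2009.
Transfection is performed: Aug 11, 2009 + 6 days = Aug 17, 2009.
Protein expression peaks: Aug 17, 2009 + 8 days = Aug 25, 2009.
The cells are seeded: Jul 1, 2009.
The cells are harvested: Jul 1, 2009 + 59 days = Aug 29, 2009.
The western blot is run: Aug 29, 2009 + 45 days = Oct 13, 2009.
Both prerequisites met — protein expression peaks (Aug 25, 2009), the western blot is run (Oct 13, 2009); the later is Oct 13, 2009.
The blot is imaged: Oct 13, 2009 + 12 days = Oct 25, 2009.

25 October 2009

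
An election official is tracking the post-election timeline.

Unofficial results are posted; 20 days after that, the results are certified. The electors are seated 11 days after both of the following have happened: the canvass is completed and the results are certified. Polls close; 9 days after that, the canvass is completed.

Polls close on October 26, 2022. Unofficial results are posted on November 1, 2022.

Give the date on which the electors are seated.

December 2, 2022

Polls close: Oct 26, 2022.
The canvass is completed: Oct 26, 2022 + 9 days = Nov 4, 2022.
Unofficial results are posted: Nov 1, 2022.
The results are certified: Nov 1, 2022 + 20 days = Nov 21, 2022.
Both prerequisites met — the canvass is completed (Nov 4, 2022), the results are certified (Nov 21, 2022); the later is Nov 21, 2022.
The electors are seated: Nov 21, 2022 + 11 days = Dec 2, 2022.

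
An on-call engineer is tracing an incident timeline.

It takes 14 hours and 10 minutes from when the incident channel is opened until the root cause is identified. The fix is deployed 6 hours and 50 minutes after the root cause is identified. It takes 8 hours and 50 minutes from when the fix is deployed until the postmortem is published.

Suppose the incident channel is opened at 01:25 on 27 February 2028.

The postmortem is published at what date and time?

The incident channel is opened: 01:25 Feb 27, 2028.
The root cause is identified: 01:25 Feb 27, 2028 + 14h10m = 15:35 Feb 27, 2028.
The fix is deployed: 15:35 Feb 27, 2028 + 6h50m = 22:25 Feb 27, 2028.
The postmortem is published: 22:25 Feb 27, 2028 + 8h50m = 07:15 Feb 28, 2028.

07:15 on 28 February 2028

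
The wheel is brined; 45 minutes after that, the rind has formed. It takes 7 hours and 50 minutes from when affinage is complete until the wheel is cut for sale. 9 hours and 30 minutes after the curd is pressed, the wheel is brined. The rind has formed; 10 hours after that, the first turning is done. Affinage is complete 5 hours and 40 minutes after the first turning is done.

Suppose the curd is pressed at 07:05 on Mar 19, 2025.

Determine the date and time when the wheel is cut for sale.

16:50 on Mar 20, 2025

The curd is pressed: 07:05 Mar 19, 2025.
The wheel is brined: 07:05 Mar 19, 2025 + 9h30m = 16:35 Mar 19, 2025.
The rind has formed: 16:35 Mar 19, 2025 + 45m = 17:20 Mar 19, 2025.
The first turning is done: 17:20 Mar 19, 2025 + 10h = 03:20 Mar 20, 2025.
Affinage is complete: 03:20 Mar 20, 2025 + 5h40m = 09:00 Mar 20, 2025.
The wheel is cut for sale: 09:00 Mar 20, 2025 + 7h50m = 16:50 Mar 20, 2025.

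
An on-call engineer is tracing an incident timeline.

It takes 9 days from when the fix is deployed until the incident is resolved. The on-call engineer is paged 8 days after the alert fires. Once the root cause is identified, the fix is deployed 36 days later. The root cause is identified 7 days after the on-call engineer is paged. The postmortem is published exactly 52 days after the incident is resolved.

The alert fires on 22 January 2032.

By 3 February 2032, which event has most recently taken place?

The alert fires: Jan 22, 2032.
The on-call engineer is paged: Jan 22, 2032 + 8 days = Jan 30, 2032.
The root cause is identified: Jan 30, 2032 + 7 days = Feb 6, 2032.
The fix is deployed: Feb 6, 2032 + 36 days = Mar 13, 2032.
The incident is resolved: Mar 13, 2032 + 9 days = Mar 22, 2032.
The postmortem is published: Mar 22, 2032 + 52 days = May 13, 2032.
Feb 3, 2032 falls between when the on-call engineer is paged (Jan 30, 2032) and when the root cause is identified (Feb 6, 2032).

The on-call engineer is paged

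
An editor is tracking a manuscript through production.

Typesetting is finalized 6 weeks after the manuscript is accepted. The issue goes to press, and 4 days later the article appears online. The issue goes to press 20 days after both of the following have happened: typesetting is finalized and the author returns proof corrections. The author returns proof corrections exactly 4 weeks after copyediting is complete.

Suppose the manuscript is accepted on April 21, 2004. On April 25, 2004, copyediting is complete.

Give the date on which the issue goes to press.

June 22, 2004

The manuscript is accepted: Apr 21, 2004.
Typesetting is finalized: Apr 21, 2004 + 6 weeks = Jun 2, 2004.
Copyediting is complete: Apr 25, 2004.
The author returns proof corrections: Apr 25, 2004 + 4 weeks = May 23, 2004.
Both prerequisites met — typesetting is finalized (Jun 2, 2004), the author returns proof corrections (May 23, 2004); the later is Jun 2, 2004.
The issue goes to press: Jun 2, 2004 + 20 days = Jun 22, 2004.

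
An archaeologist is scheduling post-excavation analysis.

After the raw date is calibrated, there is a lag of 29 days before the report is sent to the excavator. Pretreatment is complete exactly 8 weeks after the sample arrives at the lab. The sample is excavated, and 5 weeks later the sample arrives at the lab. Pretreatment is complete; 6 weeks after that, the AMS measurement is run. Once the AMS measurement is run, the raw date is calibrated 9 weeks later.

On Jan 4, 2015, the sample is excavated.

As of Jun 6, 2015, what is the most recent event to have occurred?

The sample is excavated: Jan 4, 2015.
The sample arrives at the lab: Jan 4, 2015 + 5 weeks = Feb 8, 2015.
Pretreatment is complete: Feb 8, 2015 + 8 weeks = Apr 5, 2015.
The AMS measurement is run: Apr 5, 2015 + 6 weeks = May 17, 2015.
The raw date is calibrated: May 17, 2015 + 9 weeks = Jul 19, 2015.
The report is sent to the excavator: Jul 19, 2015 + 29 days = Aug 17, 2015.
Jun 6, 2015 falls between when the AMS measurement is run (May 17, 2015) and when the raw date is calibrated (Jul 19, 2015).

The AMS measurement is run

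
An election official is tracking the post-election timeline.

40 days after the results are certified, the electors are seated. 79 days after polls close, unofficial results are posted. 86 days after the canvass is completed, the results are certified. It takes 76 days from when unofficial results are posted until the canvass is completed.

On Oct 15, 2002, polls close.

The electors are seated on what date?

Jul 23, 2003

Polls close: Oct 15, 2002.
Unofficial results are posted: Oct 15, 2002 + 79 days = Jan 2, 2003.
The canvass is completed: Jan 2, 2003 + 76 days = Mar 19, 2003.
The results are certified: Mar 19, 2003 + 86 days = Jun 13, 2003.
The electors are seated: Jun 13, 2003 + 40 days = Jul 23, 2003.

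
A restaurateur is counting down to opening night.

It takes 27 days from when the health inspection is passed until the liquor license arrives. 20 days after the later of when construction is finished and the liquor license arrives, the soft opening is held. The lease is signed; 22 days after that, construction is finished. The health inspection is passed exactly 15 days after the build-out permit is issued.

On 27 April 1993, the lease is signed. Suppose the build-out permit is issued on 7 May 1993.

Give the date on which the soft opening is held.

The lease is signed: Apr 27, 1993.
Construction is finished: Apr 27, 1993 + 22 days = May 19, 1993.
The build-out permit is issued: May 7, 1993.
The health inspection is passed: May 7, 1993 + 15 days = May 22, 1993.
The liquor license arrives: May 22, 1993 + 27 days = Jun 18, 1993.
Both prerequisites met — construction is finished (May 19, 1993), the liquor license arrives (Jun 18, 1993); the later is Jun 18, 1993.
The soft opening is held: Jun 18, 1993 + 20 days = Jul 8, 1993.

8 July 1993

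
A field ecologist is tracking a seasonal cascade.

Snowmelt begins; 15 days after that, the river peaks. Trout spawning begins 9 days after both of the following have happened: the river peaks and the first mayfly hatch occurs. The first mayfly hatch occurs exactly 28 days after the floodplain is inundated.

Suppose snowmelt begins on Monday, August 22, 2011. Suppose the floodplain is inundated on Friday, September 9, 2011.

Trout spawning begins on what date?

Sunday, October 16, 2011

Snowmelt begins: Aug 22, 2011.
The river peaks: Aug 22, 2011 + 15 days = Sep 6, 2011.
The floodplain is inundated: Sep 9, 2011.
The first mayfly hatch occurs: Sep 9, 2011 + 28 days = Oct 7, 2011.
Both prerequisites met — the river peaks (Sep 6, 2011), the first mayfly hatch occurs (Oct 7, 2011); the later is Oct 7, 2011.
Trout spawning begins: Oct 7, 2011 + 9 days = Oct 16, 2011.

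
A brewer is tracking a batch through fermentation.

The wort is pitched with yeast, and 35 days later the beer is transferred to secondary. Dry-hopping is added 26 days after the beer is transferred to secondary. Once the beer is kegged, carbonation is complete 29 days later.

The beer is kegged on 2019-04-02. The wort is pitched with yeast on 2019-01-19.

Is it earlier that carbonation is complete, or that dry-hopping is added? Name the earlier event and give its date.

The beer is kegged: Apr 2, 2019.
Carbonation is complete: Apr 2, 2019 + 29 days = May 1, 2019.
The wort is pitched with yeast: Jan 19, 2019.
The beer is transferred to secondary: Jan 19, 2019 + 35 days = Feb 23, 2019.
Dry-hopping is added: Feb 23, 2019 + 26 days = Mar 21, 2019.
Comparing: carbonation is complete on May 1, 2019 vs dry-hopping is added on Mar 21, 2019. Earlier: dry-hopping is added.

Dry-hopping is added — 2019-03-21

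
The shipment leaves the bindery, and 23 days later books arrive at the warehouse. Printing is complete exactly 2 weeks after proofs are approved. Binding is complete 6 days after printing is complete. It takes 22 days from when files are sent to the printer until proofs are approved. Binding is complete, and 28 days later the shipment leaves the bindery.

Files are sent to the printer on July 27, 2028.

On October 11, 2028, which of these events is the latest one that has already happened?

Files are sent to the printer: Jul 27, 2028.
Proofs are approved: Jul 27, 2028 + 22 days = Aug 18, 2028.
Printing is complete: Aug 18, 2028 + 2 weeks = Sep 1, 2028.
Binding is complete: Sep 1, 2028 + 6 days = Sep 7, 2028.
The shipment leaves the bindery: Sep 7, 2028 + 28 days = Oct 5, 2028.
Books arrive at the warehouse: Oct 5, 2028 + 23 days = Oct 28, 2028.
Oct 11, 2028 falls between when the shipment leaves the bindery (Oct 5, 2028) and when books arrive at the warehouse (Oct 28, 2028).

The shipment leaves the bindery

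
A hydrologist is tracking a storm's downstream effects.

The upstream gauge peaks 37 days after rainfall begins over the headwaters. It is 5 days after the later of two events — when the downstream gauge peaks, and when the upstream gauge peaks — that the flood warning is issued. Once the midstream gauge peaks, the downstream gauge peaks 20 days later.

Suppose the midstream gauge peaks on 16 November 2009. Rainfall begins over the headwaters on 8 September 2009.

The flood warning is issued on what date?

The midstream gauge peaks: Nov 16, 2009.
The downstream gauge peaks: Nov 16, 2009 + 20 days = Dec 6, 2009.
Rainfall begins over the headwaters: Sep 8, 2009.
The upstream gauge peaks: Sep 8, 2009 + 37 days = Oct 15, 2009.
Both prerequisites met — the downstream gauge peaks (Dec 6, 2009), the upstream gauge peaks (Oct 15, 2009); the later is Dec 6, 2009.
The flood warning is issued: Dec 6, 2009 + 5 days = Dec 11, 2009.

11 December 2009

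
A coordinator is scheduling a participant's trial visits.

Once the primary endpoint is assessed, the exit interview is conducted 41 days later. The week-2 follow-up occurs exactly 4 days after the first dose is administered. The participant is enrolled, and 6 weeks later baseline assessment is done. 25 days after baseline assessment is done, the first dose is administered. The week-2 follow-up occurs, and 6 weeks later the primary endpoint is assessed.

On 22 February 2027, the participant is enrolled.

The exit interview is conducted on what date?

The participant is enrolled: Feb 22, 2027.
Baseline assessment is done: Feb 22, 2027 + 6 weeks = Apr 5, 2027.
The first dose is administered: Apr 5, 2027 + 25 days = Apr 30, 2027.
The week-2 follow-up occurs: Apr 30, 2027 + 4 days = May 4, 2027.
The primary endpoint is assessed: May 4, 2027 + 6 weeks = Jun 15, 2027.
The exit interview is conducted: Jun 15, 2027 + 41 days = Jul 26, 2027.

26 July 2027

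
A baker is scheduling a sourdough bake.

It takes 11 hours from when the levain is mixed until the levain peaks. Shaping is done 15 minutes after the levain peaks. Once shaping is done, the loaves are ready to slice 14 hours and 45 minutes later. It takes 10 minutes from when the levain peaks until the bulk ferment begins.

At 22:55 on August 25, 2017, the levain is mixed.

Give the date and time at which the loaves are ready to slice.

00:55 on August 27, 2017

The levain is mixed: 22:55 Aug 25, 2017.
The levain peaks: 22:55 Aug 25, 2017 + 11h = 09:55 Aug 26, 2017.
Shaping is done: 09:55 Aug 26, 2017 + 15m = 10:10 Aug 26, 2017.
The loaves are ready to slice: 10:10 Aug 26, 2017 + 14h45m = 00:55 Aug 27, 2017.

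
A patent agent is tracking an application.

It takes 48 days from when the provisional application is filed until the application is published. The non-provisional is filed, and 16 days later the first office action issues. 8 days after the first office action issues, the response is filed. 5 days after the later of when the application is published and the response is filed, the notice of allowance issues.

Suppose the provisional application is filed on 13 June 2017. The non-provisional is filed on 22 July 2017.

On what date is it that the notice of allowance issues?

The provisional application is filed: Jun 13, 2017.
The application is published: Jun 13, 2017 + 48 days = Jul 31, 2017.
The non-provisional is filed: Jul 22, 2017.
The first office action issues: Jul 22, 2017 + 16 days = Aug 7, 2017.
The response is filed: Aug 7, 2017 + 8 days = Aug 15, 2017.
Both prerequisites met — the application is published (Jul 31, 2017), the response is filed (Aug 15, 2017); the later is Aug 15, 2017.
The notice of allowance issues: Aug 15, 2017 + 5 days = Aug 20, 2017.

20 August 2017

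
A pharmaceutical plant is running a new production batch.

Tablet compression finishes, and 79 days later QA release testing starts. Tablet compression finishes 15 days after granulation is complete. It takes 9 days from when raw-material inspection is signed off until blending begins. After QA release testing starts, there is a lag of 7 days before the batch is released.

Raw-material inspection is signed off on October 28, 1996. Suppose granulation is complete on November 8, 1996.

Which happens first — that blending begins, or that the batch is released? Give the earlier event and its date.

Blending begins — November 6, 1996

Raw-material inspection is signed off: Oct 28, 1996.
Blending begins: Oct 28, 1996 + 9 days = Nov 6, 1996.
Granulation is complete: Nov 8, 1996.
Tablet compression finishes: Nov 8, 1996 + 15 days = Nov 23, 1996.
QA release testing starts: Nov 23, 1996 + 79 days = Feb 10, 1997.
The batch is released: Feb 10, 1997 + 7 days = Feb 17, 1997.
Comparing: blending begins on Nov 6, 1996 vs the batch is released on Feb 17, 1997. Earlier: blending begins.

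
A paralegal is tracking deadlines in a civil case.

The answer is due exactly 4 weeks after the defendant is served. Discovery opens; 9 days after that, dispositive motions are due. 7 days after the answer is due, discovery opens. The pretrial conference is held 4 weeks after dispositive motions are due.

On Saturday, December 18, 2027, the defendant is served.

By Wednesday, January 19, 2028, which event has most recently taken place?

The answer is due

The defendant is served: Dec 18, 2027.
The answer is due: Dec 18, 2027 + 4 weeks = Jan 15, 2028.
Discovery opens: Jan 15, 2028 + 7 days = Jan 22, 2028.
Dispositive motions are due: Jan 22, 2028 + 9 days = Jan 31, 2028.
The pretrial conference is held: Jan 31, 2028 + 4 weeks = Feb 28, 2028.
Jan 19, 2028 falls between when the answer is due (Jan 15, 2028) and when discovery opens (Jan 22, 2028).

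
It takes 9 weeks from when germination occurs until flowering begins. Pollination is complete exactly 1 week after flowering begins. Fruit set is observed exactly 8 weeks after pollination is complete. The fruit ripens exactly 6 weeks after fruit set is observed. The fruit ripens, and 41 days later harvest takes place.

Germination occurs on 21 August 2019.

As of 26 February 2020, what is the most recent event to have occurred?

Germination occurs: Aug 21, 2019.
Flowering begins: Aug 21, 2019 + 9 weeks = Oct 23, 2019.
Pollination is complete: Oct 23, 2019 + 1 week = Oct 30, 2019.
Fruit set is observed: Oct 30, 2019 + 8 weeks = Dec 25, 2019.
The fruit ripens: Dec 25, 2019 + 6 weeks = Feb 5, 2020.
Harvest takes place: Feb 5, 2020 + 41 days = Mar 17, 2020.
Feb 26, 2020 falls between when the fruit ripens (Feb 5, 2020) and when harvest takes place (Mar 17, 2020).

The fruit ripens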